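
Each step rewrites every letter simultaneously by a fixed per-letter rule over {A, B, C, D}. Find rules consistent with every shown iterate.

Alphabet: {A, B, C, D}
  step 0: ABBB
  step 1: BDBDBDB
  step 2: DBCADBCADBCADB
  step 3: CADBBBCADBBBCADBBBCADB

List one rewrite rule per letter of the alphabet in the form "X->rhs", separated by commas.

A->B, B->DB, C->B, D->CA

  step 2 ⇒ step 3: DBCADBCADBCADB ⇒ CA·DB·B·B·CA·DB·B·B·CA·DB·B·B·CA·DB
    A ↦ B
    B ↦ DB
    C ↦ B
    D ↦ CA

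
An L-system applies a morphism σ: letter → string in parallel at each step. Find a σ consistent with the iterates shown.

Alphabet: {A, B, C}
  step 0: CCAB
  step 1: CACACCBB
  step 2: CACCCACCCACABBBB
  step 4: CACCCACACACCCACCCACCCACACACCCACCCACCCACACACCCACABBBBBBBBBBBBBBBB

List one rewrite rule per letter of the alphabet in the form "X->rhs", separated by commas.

  step 1 ⇒ step 2: CACACCBB ⇒ CA·CC·CA·CC·CA·CA·BB·BB
    A ↦ CC
    B ↦ BB
    C ↦ CA

A->CC, B->BB, C->CA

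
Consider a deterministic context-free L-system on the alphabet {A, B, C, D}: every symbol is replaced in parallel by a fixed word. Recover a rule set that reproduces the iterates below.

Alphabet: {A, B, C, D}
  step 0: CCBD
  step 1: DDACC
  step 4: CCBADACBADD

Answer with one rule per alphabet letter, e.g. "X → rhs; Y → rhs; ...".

  step 0 ⇒ step 1: CCBD ⇒ D·D·AC·C
    B ↦ AC
    C ↦ D
    D ↦ C
    A ↦ BA  (constrained at step 1)

A->BA, B->AC, C->D, D->C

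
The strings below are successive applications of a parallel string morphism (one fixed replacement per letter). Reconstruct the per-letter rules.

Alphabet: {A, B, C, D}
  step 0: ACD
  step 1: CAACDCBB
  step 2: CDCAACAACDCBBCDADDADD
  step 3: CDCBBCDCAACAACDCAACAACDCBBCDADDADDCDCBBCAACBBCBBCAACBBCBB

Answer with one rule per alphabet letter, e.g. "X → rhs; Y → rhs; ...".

  step 2 ⇒ step 3: CDCAACAACDCBBCDADDADD ⇒ CD·CBB·CD·CAA·CAA·CD·CAA·CAA·CD·CBB·CD·ADD·ADD·CD·CBB·CAA·CBB·CBB·CAA·CBB·CBB
    A ↦ CAA
    B ↦ ADD
    C ↦ CD
    D ↦ CBB

A->CAA, B->ADD, C->CD, D->CBB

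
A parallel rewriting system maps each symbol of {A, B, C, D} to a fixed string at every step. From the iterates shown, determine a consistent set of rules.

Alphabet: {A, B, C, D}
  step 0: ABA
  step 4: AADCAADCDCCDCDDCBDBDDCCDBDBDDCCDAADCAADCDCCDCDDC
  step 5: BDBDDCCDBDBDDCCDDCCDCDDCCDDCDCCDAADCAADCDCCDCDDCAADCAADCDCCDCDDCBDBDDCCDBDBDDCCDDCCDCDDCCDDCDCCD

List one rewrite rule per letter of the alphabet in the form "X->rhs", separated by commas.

  step 4 ⇒ step 5: AADCAADCDCCDCDDCBDBDDCCDBDBDDCCDAADCAADCDCCDCDDC ⇒ BD·BD·DC·CD·BD·BD·DC·CD·DC·CD·CD·DC·CD·DC·DC·CD·AA·DC·AA·DC·DC·CD·CD·DC·AA·DC·AA·DC·DC·CD·CD·DC·BD·BD·DC·CD·BD·BD·DC·CD·DC·CD·CD·DC·CD·DC·DC·CD
    A ↦ BD
    B ↦ AA
    C ↦ CD
    D ↦ DC

A->BD, B->AA, C->CD, D->DC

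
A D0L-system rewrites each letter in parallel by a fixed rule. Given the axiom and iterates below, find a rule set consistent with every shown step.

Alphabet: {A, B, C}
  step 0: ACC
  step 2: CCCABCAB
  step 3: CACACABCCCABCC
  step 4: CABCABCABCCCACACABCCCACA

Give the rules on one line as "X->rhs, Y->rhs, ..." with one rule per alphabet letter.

A->B, B->CC, C->CA

  step 3 ⇒ step 4: CACACABCCCABCC ⇒ CA·B·CA·B·CA·B·CC·CA·CA·CA·B·CC·CA·CA
    A ↦ B
    B ↦ CC
    C ↦ CA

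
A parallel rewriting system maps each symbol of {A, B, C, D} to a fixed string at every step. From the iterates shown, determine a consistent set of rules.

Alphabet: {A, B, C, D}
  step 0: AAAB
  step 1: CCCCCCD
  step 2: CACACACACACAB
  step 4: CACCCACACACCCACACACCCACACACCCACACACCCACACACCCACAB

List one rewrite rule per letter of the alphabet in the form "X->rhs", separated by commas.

  step 1 ⇒ step 2: CCCCCCD ⇒ CA·CA·CA·CA·CA·CA·B
    C ↦ CA
    D ↦ B
  step 0 ⇒ step 1: AAAB ⇒ CC·CC·CC·D
    A ↦ CC
  step 0 ⇒ step 1: AAAB ⇒ CC·CC·CC·D
    B ↦ D

A->CC, B->D, C->CA, D->B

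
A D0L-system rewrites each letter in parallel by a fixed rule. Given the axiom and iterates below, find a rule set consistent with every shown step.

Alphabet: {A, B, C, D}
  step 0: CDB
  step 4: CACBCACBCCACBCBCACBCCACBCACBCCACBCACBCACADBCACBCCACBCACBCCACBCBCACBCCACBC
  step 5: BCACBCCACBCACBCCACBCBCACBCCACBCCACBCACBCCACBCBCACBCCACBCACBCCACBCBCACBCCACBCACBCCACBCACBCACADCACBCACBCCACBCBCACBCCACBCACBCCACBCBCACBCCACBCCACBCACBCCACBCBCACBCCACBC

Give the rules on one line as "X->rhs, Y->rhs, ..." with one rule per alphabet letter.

  step 4 ⇒ step 5: CACBCACBCCACBCBCACBCCACBCACBCCACBCACBCACADBCACBCCACBCACBCCACBCBCACBCCACBC ⇒ BC·AC·BC·CAC·BC·AC·BC·CAC·BC·BC·AC·BC·CAC·BC·CAC·BC·AC·BC·CAC·BC·BC·AC·BC·CAC·BC·AC·BC·CAC·BC·BC·AC·BC·CAC·BC·AC·BC·CAC·BC·AC·BC·AC·AD·CAC·BC·AC·BC·CAC·BC·BC·AC·BC·CAC·BC·AC·BC·CAC·BC·BC·AC·BC·CAC·BC·CAC·BC·AC·BC·CAC·BC·BC·AC·BC·CAC·BC
    A ↦ AC
    B ↦ CAC
    C ↦ BC
    D ↦ AD

A->AC, B->CAC, C->BC, D->AD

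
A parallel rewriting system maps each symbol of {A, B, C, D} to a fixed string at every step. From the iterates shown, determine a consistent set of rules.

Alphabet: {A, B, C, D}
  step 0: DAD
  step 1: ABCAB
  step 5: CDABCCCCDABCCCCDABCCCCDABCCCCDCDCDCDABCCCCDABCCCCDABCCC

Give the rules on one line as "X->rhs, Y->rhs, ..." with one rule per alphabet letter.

A->C, B->CC, C->CD, D->AB

  step 0 ⇒ step 1: DAD ⇒ AB·C·AB
    A ↦ C
    D ↦ AB
    B ↦ CC  (constrained at step 1)
    C ↦ CD  (constrained at step 1)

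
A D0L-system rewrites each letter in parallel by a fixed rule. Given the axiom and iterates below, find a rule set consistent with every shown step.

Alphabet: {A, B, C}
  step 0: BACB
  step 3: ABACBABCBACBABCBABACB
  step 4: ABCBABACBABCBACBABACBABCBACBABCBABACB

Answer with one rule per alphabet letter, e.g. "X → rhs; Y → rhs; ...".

A->AB, B->CB, C->A

  step 3 ⇒ step 4: ABACBABCBACBABCBABACB ⇒ AB·CB·AB·A·CB·AB·CB·A·CB·AB·A·CB·AB·CB·A·CB·AB·CB·AB·A·CB
    A ↦ AB
    B ↦ CB
    C ↦ A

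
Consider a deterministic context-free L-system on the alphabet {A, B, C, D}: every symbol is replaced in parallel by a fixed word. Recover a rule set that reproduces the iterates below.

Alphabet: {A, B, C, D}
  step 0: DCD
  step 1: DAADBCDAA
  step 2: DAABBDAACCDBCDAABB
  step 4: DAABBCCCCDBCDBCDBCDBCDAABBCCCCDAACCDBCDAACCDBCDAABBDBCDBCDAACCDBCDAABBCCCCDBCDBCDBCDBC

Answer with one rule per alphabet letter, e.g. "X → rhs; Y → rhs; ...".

A->B, B->CC, C->DBC, D->DAA

  step 1 ⇒ step 2: DAADBCDAA ⇒ DAA·B·B·DAA·CC·DBC·DAA·B·B
    A ↦ B
    B ↦ CC
    C ↦ DBC
    D ↦ DAA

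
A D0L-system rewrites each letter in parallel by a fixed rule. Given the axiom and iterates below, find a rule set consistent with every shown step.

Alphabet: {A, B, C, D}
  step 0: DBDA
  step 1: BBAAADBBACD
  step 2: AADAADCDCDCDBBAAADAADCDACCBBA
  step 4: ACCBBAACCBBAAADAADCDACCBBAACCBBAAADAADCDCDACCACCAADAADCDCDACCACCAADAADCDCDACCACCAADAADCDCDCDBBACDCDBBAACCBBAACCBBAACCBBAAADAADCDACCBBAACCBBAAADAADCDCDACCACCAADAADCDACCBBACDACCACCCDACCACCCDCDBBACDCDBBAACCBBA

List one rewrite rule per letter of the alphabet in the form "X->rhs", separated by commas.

  step 1 ⇒ step 2: BBAAADBBACD ⇒ AAD·AAD·CD·CD·CD·BBA·AAD·AAD·CD·ACC·BBA
    A ↦ CD
    B ↦ AAD
    C ↦ ACC
    D ↦ BBA

A->CD, B->AAD, C->ACC, D->BBA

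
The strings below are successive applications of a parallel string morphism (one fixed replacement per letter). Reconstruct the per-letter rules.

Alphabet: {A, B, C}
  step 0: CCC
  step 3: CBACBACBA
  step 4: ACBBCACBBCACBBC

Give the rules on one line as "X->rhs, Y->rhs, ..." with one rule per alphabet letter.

  step 3 ⇒ step 4: CBACBACBA ⇒ A·CB·BC·A·CB·BC·A·CB·BC
    A ↦ BC
    B ↦ CB
    C ↦ A

A->BC, B->CB, C->A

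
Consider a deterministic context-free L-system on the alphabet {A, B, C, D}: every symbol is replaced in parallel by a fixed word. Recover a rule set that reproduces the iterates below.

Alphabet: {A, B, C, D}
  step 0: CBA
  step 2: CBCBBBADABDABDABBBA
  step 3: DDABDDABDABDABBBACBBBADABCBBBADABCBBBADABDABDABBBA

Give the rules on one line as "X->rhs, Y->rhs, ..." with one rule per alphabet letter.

A->BBA, B->DAB, C->D, D->CB

  step 2 ⇒ step 3: CBCBBBADABDABDABBBA ⇒ D·DAB·D·DAB·DAB·DAB·BBA·CB·BBA·DAB·CB·BBA·DAB·CB·BBA·DAB·DAB·DAB·BBA
    A ↦ BBA
    B ↦ DAB
    C ↦ D
    D ↦ CB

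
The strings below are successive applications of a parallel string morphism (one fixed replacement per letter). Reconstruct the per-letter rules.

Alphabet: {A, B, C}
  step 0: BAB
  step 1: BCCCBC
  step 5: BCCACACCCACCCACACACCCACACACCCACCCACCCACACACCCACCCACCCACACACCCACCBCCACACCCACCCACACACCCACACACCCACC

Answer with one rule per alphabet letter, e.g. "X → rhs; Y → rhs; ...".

A->CC, B->BC, C->CA

  step 0 ⇒ step 1: BAB ⇒ BC·CC·BC
    A ↦ CC
    B ↦ BC
    C ↦ CA  (constrained at step 1)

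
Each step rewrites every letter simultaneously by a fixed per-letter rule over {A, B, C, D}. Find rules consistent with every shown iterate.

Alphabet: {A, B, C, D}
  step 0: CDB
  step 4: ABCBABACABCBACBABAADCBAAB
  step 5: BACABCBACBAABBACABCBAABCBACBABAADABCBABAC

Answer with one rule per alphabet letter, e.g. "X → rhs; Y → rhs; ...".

A->BA, B->C, C->AB, D->AD

  step 4 ⇒ step 5: ABCBABACABCBACBABAADCBAAB ⇒ BA·C·AB·C·BA·C·BA·AB·BA·C·AB·C·BA·AB·C·BA·C·BA·BA·AD·AB·C·BA·BA·C
    A ↦ BA
    B ↦ C
    C ↦ AB
    D ↦ AD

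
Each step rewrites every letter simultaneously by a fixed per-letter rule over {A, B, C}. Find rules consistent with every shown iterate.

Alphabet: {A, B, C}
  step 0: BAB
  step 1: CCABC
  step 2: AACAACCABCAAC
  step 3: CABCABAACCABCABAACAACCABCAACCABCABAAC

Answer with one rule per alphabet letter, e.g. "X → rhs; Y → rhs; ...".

A->CAB, B->C, C->AAC

  step 2 ⇒ step 3: AACAACCABCAAC ⇒ CAB·CAB·AAC·CAB·CAB·AAC·AAC·CAB·C·AAC·CAB·CAB·AAC
    A ↦ CAB
    B ↦ C
    C ↦ AAC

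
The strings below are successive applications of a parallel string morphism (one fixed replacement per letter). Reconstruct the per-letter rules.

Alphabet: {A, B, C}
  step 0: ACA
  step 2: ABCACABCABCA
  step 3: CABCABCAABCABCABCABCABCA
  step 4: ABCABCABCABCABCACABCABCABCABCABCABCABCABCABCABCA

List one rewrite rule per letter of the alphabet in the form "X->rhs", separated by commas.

A->CA, B->BC, C->AB

  step 3 ⇒ step 4: CABCABCAABCABCABCABCABCA ⇒ AB·CA·BC·AB·CA·BC·AB·CA·CA·BC·AB·CA·BC·AB·CA·BC·AB·CA·BC·AB·CA·BC·AB·CA
    A ↦ CA
    B ↦ BC
    C ↦ AB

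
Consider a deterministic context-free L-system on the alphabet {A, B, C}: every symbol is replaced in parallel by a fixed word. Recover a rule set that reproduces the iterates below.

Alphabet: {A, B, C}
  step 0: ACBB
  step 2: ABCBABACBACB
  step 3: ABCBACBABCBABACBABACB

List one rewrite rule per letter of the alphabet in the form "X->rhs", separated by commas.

A->AB, B->CB, C->A

  step 2 ⇒ step 3: ABCBABACBACB ⇒ AB·CB·A·CB·AB·CB·AB·A·CB·AB·A·CB
    A ↦ AB
    B ↦ CB
    C ↦ A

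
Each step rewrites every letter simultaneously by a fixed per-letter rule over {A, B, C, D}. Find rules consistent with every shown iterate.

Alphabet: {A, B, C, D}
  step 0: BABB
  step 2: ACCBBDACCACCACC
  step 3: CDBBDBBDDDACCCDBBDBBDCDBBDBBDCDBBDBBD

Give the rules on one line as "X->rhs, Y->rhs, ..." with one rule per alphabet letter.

  step 2 ⇒ step 3: ACCBBDACCACCACC ⇒ CD·BBD·BBD·D·D·ACC·CD·BBD·BBD·CD·BBD·BBD·CD·BBD·BBD
    A ↦ CD
    B ↦ D
    C ↦ BBD
    D ↦ ACC

A->CD, B->D, C->BBD, D->ACC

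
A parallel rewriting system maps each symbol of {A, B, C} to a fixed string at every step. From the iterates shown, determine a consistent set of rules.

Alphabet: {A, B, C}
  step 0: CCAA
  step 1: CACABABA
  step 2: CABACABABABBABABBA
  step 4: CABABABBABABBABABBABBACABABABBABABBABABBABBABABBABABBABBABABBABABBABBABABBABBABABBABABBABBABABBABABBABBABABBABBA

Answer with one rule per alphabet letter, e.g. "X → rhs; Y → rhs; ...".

A->BA, B->BAB, C->CA

  step 1 ⇒ step 2: CACABABA ⇒ CA·BA·CA·BA·BAB·BA·BAB·BA
    A ↦ BA
    B ↦ BAB
    C ↦ CA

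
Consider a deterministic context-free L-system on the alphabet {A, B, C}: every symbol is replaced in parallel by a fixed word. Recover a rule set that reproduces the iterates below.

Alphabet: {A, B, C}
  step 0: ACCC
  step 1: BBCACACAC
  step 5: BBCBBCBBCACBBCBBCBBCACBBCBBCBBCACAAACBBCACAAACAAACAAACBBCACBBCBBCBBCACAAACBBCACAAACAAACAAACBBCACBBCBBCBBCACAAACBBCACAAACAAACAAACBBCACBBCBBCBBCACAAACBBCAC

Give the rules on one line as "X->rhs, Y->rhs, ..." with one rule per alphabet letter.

A->BBC, B->A, C->AC

  step 0 ⇒ step 1: ACCC ⇒ BBC·AC·AC·AC
    A ↦ BBC
    C ↦ AC
    B ↦ A  (constrained at step 1)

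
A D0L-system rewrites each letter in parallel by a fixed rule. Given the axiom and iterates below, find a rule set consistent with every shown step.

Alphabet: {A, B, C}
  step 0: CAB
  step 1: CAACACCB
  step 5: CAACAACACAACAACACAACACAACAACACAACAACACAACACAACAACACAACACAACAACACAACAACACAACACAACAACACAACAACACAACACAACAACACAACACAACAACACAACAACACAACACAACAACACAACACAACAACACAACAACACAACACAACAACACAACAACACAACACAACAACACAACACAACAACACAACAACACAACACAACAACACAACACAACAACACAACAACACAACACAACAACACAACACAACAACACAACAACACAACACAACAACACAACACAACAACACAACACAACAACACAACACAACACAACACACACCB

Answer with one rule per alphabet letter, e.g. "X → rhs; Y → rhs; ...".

A->ACA, B->CCB, C->CA

  step 0 ⇒ step 1: CAB ⇒ CA·ACA·CCB
    A ↦ ACA
    B ↦ CCB
    C ↦ CA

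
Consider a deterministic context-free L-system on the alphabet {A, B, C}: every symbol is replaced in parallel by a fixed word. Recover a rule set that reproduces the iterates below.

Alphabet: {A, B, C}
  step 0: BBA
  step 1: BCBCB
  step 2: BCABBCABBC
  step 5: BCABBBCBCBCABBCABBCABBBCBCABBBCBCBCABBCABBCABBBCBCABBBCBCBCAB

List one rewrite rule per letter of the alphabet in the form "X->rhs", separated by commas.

A->B, B->BC, C->AB

  step 1 ⇒ step 2: BCBCB ⇒ BC·AB·BC·AB·BC
    B ↦ BC
    C ↦ AB
  step 0 ⇒ step 1: BBA ⇒ BC·BC·B
    A ↦ B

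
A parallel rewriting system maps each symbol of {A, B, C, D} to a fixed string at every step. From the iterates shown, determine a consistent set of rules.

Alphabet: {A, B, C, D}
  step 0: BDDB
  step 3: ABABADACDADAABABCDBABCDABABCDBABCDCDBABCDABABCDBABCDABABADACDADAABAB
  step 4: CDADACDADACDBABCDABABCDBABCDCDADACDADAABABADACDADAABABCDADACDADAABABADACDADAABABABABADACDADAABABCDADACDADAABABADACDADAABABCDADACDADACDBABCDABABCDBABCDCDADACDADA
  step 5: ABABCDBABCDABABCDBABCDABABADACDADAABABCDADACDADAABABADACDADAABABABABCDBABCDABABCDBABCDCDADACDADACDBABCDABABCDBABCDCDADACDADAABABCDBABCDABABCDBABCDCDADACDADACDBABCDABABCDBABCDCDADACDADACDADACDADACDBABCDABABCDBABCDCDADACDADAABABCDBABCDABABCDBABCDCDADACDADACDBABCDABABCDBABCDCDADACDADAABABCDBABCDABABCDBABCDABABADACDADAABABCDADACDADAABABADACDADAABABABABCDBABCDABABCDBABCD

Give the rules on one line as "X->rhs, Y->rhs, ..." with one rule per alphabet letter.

  step 4 ⇒ step 5: CDADACDADACDBABCDABABCDBABCDCDADACDADAABABADACDADAABABCDADACDADAABABADACDADAABABABABADACDADAABABCDADACDADAABABADACDADAABABCDADACDADACDBABCDABABCDBABCDCDADACDADA ⇒ A·BAB·CD·BAB·CD·A·BAB·CD·BAB·CD·A·BAB·ADA·CD·ADA·A·BAB·CD·ADA·CD·ADA·A·BAB·ADA·CD·ADA·A·BAB·A·BAB·CD·BAB·CD·A·BAB·CD·BAB·CD·CD·ADA·CD·ADA·CD·BAB·CD·A·BAB·CD·BAB·CD·CD·ADA·CD·ADA·A·BAB·CD·BAB·CD·A·BAB·CD·BAB·CD·CD·ADA·CD·ADA·CD·BAB·CD·A·BAB·CD·BAB·CD·CD·ADA·CD·ADA·CD·ADA·CD·ADA·CD·BAB·CD·A·BAB·CD·BAB·CD·CD·ADA·CD·ADA·A·BAB·CD·BAB·CD·A·BAB·CD·BAB·CD·CD·ADA·CD·ADA·CD·BAB·CD·A·BAB·CD·BAB·CD·CD·ADA·CD·ADA·A·BAB·CD·BAB·CD·A·BAB·CD·BAB·CD·A·BAB·ADA·CD·ADA·A·BAB·CD·ADA·CD·ADA·A·BAB·ADA·CD·ADA·A·BAB·A·BAB·CD·BAB·CD·A·BAB·CD·BAB·CD
    A ↦ CD
    B ↦ ADA
    C ↦ A
    D ↦ BAB

A->CD, B->ADA, C->A, D->BAB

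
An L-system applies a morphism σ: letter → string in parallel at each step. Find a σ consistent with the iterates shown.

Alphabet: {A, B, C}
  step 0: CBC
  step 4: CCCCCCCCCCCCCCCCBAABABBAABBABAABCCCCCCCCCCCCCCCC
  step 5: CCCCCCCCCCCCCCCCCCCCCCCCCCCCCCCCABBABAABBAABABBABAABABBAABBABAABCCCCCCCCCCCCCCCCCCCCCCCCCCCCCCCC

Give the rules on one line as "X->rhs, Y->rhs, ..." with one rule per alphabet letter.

A->BA, B->AB, C->CC

  step 4 ⇒ step 5: CCCCCCCCCCCCCCCCBAABABBAABBABAABCCCCCCCCCCCCCCCC ⇒ CC·CC·CC·CC·CC·CC·CC·CC·CC·CC·CC·CC·CC·CC·CC·CC·AB·BA·BA·AB·BA·AB·AB·BA·BA·AB·AB·BA·AB·BA·BA·AB·CC·CC·CC·CC·CC·CC·CC·CC·CC·CC·CC·CC·CC·CC·CC·CC
    A ↦ BA
    B ↦ AB
    C ↦ CC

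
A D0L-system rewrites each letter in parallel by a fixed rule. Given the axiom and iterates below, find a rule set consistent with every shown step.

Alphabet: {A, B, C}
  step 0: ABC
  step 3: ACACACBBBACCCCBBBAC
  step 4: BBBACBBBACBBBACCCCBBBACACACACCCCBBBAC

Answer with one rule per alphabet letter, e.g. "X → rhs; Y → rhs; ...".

  step 3 ⇒ step 4: ACACACBBBACCCCBBBAC ⇒ BBB·AC·BBB·AC·BBB·AC·C·C·C·BBB·AC·AC·AC·AC·C·C·C·BBB·AC
    A ↦ BBB
    B ↦ C
    C ↦ AC

A->BBB, B->C, C->AC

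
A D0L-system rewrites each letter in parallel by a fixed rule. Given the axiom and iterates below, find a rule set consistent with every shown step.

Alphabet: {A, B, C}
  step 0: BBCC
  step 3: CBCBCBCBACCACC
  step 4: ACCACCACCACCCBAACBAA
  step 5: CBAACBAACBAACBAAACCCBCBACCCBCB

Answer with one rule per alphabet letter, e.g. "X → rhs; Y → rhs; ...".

  step 4 ⇒ step 5: ACCACCACCACCCBAACBAA ⇒ CB·A·A·CB·A·A·CB·A·A·CB·A·A·A·CC·CB·CB·A·CC·CB·CB
    A ↦ CB
    B ↦ CC
    C ↦ A

A->CB, B->CC, C->A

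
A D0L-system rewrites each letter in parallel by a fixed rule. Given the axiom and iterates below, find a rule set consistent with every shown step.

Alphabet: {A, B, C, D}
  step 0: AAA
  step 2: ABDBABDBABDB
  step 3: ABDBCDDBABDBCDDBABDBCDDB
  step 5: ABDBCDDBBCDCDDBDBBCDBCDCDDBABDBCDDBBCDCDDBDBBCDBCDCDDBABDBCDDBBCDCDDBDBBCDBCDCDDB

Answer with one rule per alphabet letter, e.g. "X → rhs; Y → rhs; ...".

  step 2 ⇒ step 3: ABDBABDBABDB ⇒ AB·DB·CD·DB·AB·DB·CD·DB·AB·DB·CD·DB
    A ↦ AB
    B ↦ DB
    D ↦ CD
    C ↦ B  (constrained at step 3)

A->AB, B->DB, C->B, D->CD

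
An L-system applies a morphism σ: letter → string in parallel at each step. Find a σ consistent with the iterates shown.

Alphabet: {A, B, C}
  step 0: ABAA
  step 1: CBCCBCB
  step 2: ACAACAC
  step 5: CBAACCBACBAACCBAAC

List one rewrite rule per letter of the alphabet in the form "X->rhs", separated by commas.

  step 1 ⇒ step 2: CBCCBCB ⇒ A·C·A·A·C·A·C
    B ↦ C
    C ↦ A
  step 0 ⇒ step 1: ABAA ⇒ CB·C·CB·CB
    A ↦ CB

A->CB, B->C, C->A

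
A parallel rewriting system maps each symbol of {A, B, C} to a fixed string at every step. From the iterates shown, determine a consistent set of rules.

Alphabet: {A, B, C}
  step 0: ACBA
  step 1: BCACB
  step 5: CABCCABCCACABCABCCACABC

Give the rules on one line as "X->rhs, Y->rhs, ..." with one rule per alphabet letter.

  step 0 ⇒ step 1: ACBA ⇒ B·CA·C·B
    A ↦ B
    B ↦ C
    C ↦ CA

A->B, B->C, C->CA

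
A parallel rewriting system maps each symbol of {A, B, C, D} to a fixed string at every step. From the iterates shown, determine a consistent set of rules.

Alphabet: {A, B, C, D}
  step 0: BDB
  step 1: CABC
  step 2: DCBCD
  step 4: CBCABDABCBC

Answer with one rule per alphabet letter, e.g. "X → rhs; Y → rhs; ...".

  step 1 ⇒ step 2: CABC ⇒ D·CB·C·D
    A ↦ CB
    B ↦ C
    C ↦ D
  step 0 ⇒ step 1: BDB ⇒ C·AB·C
    D ↦ AB

A->CB, B->C, C->D, D->AB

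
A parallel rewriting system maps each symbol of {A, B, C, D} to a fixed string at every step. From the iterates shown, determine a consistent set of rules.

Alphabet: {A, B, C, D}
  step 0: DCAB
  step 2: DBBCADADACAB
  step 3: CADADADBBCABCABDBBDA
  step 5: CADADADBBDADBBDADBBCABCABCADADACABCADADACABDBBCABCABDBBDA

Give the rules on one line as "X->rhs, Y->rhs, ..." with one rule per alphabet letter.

  step 2 ⇒ step 3: DBBCADADACAB ⇒ CA·DA·DA·DB·B·CA·B·CA·B·DB·B·DA
    A ↦ B
    B ↦ DA
    C ↦ DB
    D ↦ CA

A->B, B->DA, C->DB, D->CA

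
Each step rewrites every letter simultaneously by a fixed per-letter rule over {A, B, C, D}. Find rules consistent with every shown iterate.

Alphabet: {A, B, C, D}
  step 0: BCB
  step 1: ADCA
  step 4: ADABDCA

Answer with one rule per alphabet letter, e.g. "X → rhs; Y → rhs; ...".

  step 0 ⇒ step 1: BCB ⇒ A·DC·A
    B ↦ A
    C ↦ DC
    A ↦ D  (constrained at step 1)
    D ↦ B  (constrained at step 1)

A->D, B->A, C->DC, D->B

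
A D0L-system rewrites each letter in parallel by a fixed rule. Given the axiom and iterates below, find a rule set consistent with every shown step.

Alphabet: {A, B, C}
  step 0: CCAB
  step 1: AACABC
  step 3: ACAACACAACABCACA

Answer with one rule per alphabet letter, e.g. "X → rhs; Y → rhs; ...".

  step 0 ⇒ step 1: CCAB ⇒ A·A·CA·BC
    A ↦ CA
    B ↦ BC
    C ↦ A

A->CA, B->BC, C->A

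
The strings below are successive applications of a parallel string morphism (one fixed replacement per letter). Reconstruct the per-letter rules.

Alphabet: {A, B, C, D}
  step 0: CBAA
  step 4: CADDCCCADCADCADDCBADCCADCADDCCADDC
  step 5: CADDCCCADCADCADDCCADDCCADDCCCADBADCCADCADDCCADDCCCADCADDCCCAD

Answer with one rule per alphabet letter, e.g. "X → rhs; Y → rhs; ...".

  step 4 ⇒ step 5: CADDCCCADCADCADDCBADCCADCADDCCADDC ⇒ CAD·D·C·C·CAD·CAD·CAD·D·C·CAD·D·C·CAD·D·C·C·CAD·BA·D·C·CAD·CAD·D·C·CAD·D·C·C·CAD·CAD·D·C·C·CAD
    A ↦ D
    B ↦ BA
    C ↦ CAD
    D ↦ C

A->D, B->BA, C->CAD, D->C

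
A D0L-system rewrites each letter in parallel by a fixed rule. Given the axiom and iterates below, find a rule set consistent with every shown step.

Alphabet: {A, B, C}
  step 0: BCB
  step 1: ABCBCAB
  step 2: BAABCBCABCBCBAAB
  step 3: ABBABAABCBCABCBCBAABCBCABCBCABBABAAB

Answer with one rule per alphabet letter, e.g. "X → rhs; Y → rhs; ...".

A->BA, B->AB, C->CBC

  step 2 ⇒ step 3: BAABCBCABCBCBAAB ⇒ AB·BA·BA·AB·CBC·AB·CBC·BA·AB·CBC·AB·CBC·AB·BA·BA·AB
    A ↦ BA
    B ↦ AB
    C ↦ CBC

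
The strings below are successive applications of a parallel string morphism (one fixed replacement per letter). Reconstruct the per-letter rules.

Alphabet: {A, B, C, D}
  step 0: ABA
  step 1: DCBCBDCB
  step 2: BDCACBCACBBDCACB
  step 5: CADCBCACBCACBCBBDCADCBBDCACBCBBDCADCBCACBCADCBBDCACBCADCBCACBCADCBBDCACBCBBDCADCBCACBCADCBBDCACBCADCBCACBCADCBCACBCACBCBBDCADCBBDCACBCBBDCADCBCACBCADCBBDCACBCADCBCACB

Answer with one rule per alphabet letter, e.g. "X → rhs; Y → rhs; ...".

A->DCB, B->CB, C->CA, D->BD

  step 1 ⇒ step 2: DCBCBDCB ⇒ BD·CA·CB·CA·CB·BD·CA·CB
    B ↦ CB
    C ↦ CA
    D ↦ BD
  step 0 ⇒ step 1: ABA ⇒ DCB·CB·DCB
    A ↦ DCB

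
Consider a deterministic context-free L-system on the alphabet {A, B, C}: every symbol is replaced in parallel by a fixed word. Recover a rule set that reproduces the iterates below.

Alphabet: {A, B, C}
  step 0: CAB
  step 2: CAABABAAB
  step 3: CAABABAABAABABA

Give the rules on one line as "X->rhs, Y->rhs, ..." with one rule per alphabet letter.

A->AB, B->A, C->CA

  step 2 ⇒ step 3: CAABABAAB ⇒ CA·AB·AB·A·AB·A·AB·AB·A
    A ↦ AB
    B ↦ A
    C ↦ CA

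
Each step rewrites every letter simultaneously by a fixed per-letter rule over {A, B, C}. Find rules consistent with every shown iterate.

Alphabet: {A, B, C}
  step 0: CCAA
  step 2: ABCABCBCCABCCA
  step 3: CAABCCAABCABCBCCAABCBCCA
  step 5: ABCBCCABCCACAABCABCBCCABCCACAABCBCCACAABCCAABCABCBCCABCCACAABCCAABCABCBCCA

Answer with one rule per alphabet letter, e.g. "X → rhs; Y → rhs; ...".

  step 2 ⇒ step 3: ABCABCBCCABCCA ⇒ CA·A·BC·CA·A·BC·A·BC·BC·CA·A·BC·BC·CA
    A ↦ CA
    B ↦ A
    C ↦ BC

A->CA, B->A, C->BC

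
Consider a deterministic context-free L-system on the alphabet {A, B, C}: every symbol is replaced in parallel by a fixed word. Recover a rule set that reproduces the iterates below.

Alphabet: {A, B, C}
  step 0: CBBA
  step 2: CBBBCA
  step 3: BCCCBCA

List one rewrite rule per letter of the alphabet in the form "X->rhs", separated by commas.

  step 2 ⇒ step 3: CBBBCA ⇒ B·C·C·C·B·CA
    A ↦ CA
    B ↦ C
    C ↦ B

A->CA, B->C, C->B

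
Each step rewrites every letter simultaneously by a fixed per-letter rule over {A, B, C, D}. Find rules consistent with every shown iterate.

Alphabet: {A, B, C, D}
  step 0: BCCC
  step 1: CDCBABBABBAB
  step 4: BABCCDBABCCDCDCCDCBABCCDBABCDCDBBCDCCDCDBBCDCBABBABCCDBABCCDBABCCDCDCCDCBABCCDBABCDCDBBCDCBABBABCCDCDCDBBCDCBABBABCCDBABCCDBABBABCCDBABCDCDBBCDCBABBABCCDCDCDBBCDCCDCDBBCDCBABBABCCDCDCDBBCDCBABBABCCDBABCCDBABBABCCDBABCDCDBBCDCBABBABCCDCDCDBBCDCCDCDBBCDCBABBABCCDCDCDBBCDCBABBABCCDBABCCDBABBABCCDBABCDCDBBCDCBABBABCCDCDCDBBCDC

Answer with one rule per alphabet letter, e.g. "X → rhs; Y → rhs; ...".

A->DBB, B->CDC, C->BAB, D->CCD

  step 0 ⇒ step 1: BCCC ⇒ CDC·BAB·BAB·BAB
    B ↦ CDC
    C ↦ BAB
    A ↦ DBB  (constrained at step 1)
    D ↦ CCD  (constrained at step 1)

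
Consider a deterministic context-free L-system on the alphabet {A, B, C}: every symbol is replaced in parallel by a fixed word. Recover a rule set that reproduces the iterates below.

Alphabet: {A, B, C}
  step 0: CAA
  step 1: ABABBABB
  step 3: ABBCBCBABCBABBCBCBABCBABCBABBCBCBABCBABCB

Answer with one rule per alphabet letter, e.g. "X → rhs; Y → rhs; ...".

A->ABB, B->CB, C->AB

  step 0 ⇒ step 1: CAA ⇒ AB·ABB·ABB
    A ↦ ABB
    C ↦ AB
    B ↦ CB  (constrained at step 1)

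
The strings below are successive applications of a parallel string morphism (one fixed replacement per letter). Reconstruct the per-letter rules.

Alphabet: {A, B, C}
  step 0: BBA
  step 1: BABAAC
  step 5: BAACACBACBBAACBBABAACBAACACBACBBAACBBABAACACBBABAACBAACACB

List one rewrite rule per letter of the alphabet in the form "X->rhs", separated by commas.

A->AC, B->BA, C->B

  step 0 ⇒ step 1: BBA ⇒ BA·BA·AC
    A ↦ AC
    B ↦ BA
    C ↦ B  (constrained at step 1)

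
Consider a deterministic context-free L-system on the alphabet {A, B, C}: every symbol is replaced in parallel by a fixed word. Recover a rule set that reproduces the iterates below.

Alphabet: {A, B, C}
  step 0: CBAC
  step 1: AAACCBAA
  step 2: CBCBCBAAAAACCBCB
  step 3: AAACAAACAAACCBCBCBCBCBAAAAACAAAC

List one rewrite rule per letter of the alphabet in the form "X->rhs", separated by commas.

  step 2 ⇒ step 3: CBCBCBAAAAACCBCB ⇒ AA·AC·AA·AC·AA·AC·CB·CB·CB·CB·CB·AA·AA·AC·AA·AC
    A ↦ CB
    B ↦ AC
    C ↦ AA

A->CB, B->AC, C->AA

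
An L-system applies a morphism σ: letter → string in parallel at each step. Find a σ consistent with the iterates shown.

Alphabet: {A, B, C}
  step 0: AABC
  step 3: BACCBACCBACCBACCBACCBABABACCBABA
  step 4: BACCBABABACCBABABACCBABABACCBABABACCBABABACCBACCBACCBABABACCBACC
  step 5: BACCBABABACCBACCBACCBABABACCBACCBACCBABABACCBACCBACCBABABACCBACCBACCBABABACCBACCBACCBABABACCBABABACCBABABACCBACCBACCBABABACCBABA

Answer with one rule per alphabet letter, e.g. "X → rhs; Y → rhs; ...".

A->CC, B->BA, C->BA

  step 4 ⇒ step 5: BACCBABABACCBABABACCBABABACCBABABACCBABABACCBACCBACCBABABACCBACC ⇒ BA·CC·BA·BA·BA·CC·BA·CC·BA·CC·BA·BA·BA·CC·BA·CC·BA·CC·BA·BA·BA·CC·BA·CC·BA·CC·BA·BA·BA·CC·BA·CC·BA·CC·BA·BA·BA·CC·BA·CC·BA·CC·BA·BA·BA·CC·BA·BA·BA·CC·BA·BA·BA·CC·BA·CC·BA·CC·BA·BA·BA·CC·BA·BA
    A ↦ CC
    B ↦ BA
    C ↦ BA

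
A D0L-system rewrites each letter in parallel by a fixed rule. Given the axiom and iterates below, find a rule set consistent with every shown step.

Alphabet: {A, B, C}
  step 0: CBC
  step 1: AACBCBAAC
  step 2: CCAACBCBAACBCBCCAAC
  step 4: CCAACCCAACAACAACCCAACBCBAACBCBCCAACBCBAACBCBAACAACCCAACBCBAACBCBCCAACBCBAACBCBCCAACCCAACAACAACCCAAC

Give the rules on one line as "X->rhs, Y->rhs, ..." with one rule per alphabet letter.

  step 1 ⇒ step 2: AACBCBAAC ⇒ C·C·AAC·BCB·AAC·BCB·C·C·AAC
    A ↦ C
    B ↦ BCB
    C ↦ AAC

A->C, B->BCB, C->AAC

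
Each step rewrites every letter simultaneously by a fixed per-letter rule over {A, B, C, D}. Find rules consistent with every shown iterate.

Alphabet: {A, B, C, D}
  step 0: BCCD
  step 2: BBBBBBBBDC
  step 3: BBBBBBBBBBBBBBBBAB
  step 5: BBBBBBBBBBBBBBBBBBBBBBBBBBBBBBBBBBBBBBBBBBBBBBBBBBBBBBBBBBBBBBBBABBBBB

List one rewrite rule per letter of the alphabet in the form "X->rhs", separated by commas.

A->DC, B->BB, C->B, D->A

  step 2 ⇒ step 3: BBBBBBBBDC ⇒ BB·BB·BB·BB·BB·BB·BB·BB·A·B
    B ↦ BB
    C ↦ B
    D ↦ A
    A ↦ DC  (constrained at step 3)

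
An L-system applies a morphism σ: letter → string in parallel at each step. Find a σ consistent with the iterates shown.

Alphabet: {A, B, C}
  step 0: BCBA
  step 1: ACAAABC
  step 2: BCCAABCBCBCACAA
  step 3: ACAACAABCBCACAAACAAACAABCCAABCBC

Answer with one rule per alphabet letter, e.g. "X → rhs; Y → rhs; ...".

  step 2 ⇒ step 3: BCCAABCBCBCACAA ⇒ A·CAA·CAA·BC·BC·A·CAA·A·CAA·A·CAA·BC·CAA·BC·BC
    A ↦ BC
    B ↦ A
    C ↦ CAA

A->BC, B->A, C->CAA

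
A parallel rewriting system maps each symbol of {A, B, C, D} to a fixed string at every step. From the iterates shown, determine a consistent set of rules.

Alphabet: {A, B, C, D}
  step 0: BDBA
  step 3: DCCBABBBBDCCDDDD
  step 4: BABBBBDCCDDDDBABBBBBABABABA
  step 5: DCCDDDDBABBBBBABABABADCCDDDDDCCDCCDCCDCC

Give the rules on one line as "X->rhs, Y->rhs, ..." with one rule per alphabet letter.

  step 4 ⇒ step 5: BABBBBDCCDDDDBABBBBBABABABA ⇒ D·CC·D·D·D·D·BA·BB·BB·BA·BA·BA·BA·D·CC·D·D·D·D·D·CC·D·CC·D·CC·D·CC
    A ↦ CC
    B ↦ D
    C ↦ BB
    D ↦ BA

A->CC, B->D, C->BB, D->BA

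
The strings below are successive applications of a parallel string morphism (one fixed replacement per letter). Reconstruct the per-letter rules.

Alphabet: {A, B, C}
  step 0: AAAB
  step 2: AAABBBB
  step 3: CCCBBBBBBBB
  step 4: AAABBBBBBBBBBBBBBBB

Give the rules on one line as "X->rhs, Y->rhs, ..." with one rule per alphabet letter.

A->C, B->BB, C->A

  step 3 ⇒ step 4: CCCBBBBBBBB ⇒ A·A·A·BB·BB·BB·BB·BB·BB·BB·BB
    B ↦ BB
    C ↦ A
  step 2 ⇒ step 3: AAABBBB ⇒ C·C·C·BB·BB·BB·BB
    A ↦ C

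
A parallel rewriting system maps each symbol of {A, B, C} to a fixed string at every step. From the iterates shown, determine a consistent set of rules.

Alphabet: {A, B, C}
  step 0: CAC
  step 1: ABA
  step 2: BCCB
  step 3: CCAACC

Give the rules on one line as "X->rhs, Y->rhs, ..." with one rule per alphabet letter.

  step 2 ⇒ step 3: BCCB ⇒ CC·A·A·CC
    B ↦ CC
    C ↦ A
  step 0 ⇒ step 1: CAC ⇒ A·B·A
    A ↦ B

A->B, B->CC, C->A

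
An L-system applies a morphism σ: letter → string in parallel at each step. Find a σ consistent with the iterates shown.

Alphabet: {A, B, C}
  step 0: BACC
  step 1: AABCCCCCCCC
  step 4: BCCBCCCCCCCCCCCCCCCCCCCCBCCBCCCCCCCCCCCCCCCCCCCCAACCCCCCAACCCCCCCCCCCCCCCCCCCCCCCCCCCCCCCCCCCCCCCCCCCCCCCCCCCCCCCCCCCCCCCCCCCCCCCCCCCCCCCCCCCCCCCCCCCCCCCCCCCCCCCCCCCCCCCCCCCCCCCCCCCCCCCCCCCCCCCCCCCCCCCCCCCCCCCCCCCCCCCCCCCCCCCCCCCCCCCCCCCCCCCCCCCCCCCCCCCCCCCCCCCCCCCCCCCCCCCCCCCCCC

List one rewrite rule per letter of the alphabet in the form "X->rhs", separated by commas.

  step 0 ⇒ step 1: BACC ⇒ AA·BCC·CCC·CCC
    A ↦ BCC
    B ↦ AA
    C ↦ CCC

A->BCC, B->AA, C->CCC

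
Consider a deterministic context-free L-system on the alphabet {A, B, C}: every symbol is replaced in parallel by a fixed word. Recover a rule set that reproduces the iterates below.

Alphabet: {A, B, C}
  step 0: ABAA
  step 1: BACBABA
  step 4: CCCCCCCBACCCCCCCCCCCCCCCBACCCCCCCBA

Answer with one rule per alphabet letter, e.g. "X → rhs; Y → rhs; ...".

A->BA, B->C, C->CC

  step 0 ⇒ step 1: ABAA ⇒ BA·C·BA·BA
    A ↦ BA
    B ↦ C
    C ↦ CC  (constrained at step 1)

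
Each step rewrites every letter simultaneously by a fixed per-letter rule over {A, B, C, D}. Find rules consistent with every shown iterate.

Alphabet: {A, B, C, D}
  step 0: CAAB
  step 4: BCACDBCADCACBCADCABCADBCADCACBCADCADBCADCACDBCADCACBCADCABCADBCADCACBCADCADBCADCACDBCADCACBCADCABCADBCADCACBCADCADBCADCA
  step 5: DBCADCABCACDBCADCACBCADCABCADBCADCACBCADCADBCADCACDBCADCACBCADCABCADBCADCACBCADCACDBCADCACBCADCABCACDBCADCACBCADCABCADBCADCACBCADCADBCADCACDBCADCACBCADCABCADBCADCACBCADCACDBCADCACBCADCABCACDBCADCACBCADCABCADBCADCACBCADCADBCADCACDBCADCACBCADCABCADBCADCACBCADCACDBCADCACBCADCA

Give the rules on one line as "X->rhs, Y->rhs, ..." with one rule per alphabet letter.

A->DCA, B->D, C->BCA, D->C

  step 4 ⇒ step 5: BCACDBCADCACBCADCABCADBCADCACBCADCADBCADCACDBCADCACBCADCABCADBCADCACBCADCADBCADCACDBCADCACBCADCABCADBCADCACBCADCADBCADCA ⇒ D·BCA·DCA·BCA·C·D·BCA·DCA·C·BCA·DCA·BCA·D·BCA·DCA·C·BCA·DCA·D·BCA·DCA·C·D·BCA·DCA·C·BCA·DCA·BCA·D·BCA·DCA·C·BCA·DCA·C·D·BCA·DCA·C·BCA·DCA·BCA·C·D·BCA·DCA·C·BCA·DCA·BCA·D·BCA·DCA·C·BCA·DCA·D·BCA·DCA·C·D·BCA·DCA·C·BCA·DCA·BCA·D·BCA·DCA·C·BCA·DCA·C·D·BCA·DCA·C·BCA·DCA·BCA·C·D·BCA·DCA·C·BCA·DCA·BCA·D·BCA·DCA·C·BCA·DCA·D·BCA·DCA·C·D·BCA·DCA·C·BCA·DCA·BCA·D·BCA·DCA·C·BCA·DCA·C·D·BCA·DCA·C·BCA·DCA
    A ↦ DCA
    B ↦ D
    C ↦ BCA
    D ↦ C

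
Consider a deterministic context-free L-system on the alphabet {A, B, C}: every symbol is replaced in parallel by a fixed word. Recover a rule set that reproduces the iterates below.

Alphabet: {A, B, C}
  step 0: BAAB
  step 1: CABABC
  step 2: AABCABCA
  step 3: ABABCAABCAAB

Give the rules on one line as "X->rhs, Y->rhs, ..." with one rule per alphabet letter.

A->AB, B->C, C->A

  step 2 ⇒ step 3: AABCABCA ⇒ AB·AB·C·A·AB·C·A·AB
    A ↦ AB
    B ↦ C
    C ↦ A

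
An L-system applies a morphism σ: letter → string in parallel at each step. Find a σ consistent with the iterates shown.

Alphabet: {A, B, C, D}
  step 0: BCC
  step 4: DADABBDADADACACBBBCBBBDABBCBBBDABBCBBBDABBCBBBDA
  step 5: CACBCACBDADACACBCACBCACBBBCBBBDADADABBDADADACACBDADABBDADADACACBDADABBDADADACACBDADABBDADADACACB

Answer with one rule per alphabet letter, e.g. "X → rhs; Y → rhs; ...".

A->CB, B->DA, C->BB, D->CA

  step 4 ⇒ step 5: DADABBDADADACACBBBCBBBDABBCBBBDABBCBBBDABBCBBBDA ⇒ CA·CB·CA·CB·DA·DA·CA·CB·CA·CB·CA·CB·BB·CB·BB·DA·DA·DA·BB·DA·DA·DA·CA·CB·DA·DA·BB·DA·DA·DA·CA·CB·DA·DA·BB·DA·DA·DA·CA·CB·DA·DA·BB·DA·DA·DA·CA·CB
    A ↦ CB
    B ↦ DA
    C ↦ BB
    D ↦ CA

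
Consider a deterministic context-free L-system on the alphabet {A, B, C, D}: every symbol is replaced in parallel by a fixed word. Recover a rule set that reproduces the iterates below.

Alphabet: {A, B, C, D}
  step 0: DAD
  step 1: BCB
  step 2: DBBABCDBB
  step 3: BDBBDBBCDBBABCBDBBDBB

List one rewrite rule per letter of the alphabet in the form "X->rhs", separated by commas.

A->C, B->DBB, C->ABC, D->B

  step 2 ⇒ step 3: DBBABCDBB ⇒ B·DBB·DBB·C·DBB·ABC·B·DBB·DBB
    A ↦ C
    B ↦ DBB
    C ↦ ABC
    D ↦ B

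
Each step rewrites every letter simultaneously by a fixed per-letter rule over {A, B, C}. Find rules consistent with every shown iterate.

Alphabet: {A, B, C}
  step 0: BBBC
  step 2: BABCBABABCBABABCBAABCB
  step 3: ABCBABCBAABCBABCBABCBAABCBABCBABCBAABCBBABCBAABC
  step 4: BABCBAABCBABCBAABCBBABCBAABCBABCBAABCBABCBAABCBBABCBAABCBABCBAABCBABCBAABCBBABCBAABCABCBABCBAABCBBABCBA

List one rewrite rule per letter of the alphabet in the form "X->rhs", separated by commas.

A->B, B->ABC, C->BA

  step 3 ⇒ step 4: ABCBABCBAABCBABCBABCBAABCBABCBABCBAABCBBABCBAABC ⇒ B·ABC·BA·ABC·B·ABC·BA·ABC·B·B·ABC·BA·ABC·B·ABC·BA·ABC·B·ABC·BA·ABC·B·B·ABC·BA·ABC·B·ABC·BA·ABC·B·ABC·BA·ABC·B·B·ABC·BA·ABC·ABC·B·ABC·BA·ABC·B·B·ABC·BA
    A ↦ B
    B ↦ ABC
    C ↦ BA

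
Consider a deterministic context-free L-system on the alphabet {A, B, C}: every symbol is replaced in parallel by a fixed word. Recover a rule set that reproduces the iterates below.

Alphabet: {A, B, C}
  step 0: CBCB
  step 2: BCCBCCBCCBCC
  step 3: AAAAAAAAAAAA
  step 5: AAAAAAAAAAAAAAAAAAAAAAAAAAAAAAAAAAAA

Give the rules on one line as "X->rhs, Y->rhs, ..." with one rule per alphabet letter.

  step 2 ⇒ step 3: BCCBCCBCCBCC ⇒ A·A·A·A·A·A·A·A·A·A·A·A
    B ↦ A
    C ↦ A
    A ↦ BCC  (constrained at step 3)

A->BCC, B->A, C->A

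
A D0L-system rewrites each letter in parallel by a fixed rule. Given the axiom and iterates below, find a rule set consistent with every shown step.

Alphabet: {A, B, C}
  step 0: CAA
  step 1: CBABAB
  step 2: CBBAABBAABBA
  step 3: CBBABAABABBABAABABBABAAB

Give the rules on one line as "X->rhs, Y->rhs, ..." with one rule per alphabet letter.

  step 2 ⇒ step 3: CBBAABBAABBA ⇒ CB·BA·BA·AB·AB·BA·BA·AB·AB·BA·BA·AB
    A ↦ AB
    B ↦ BA
    C ↦ CB

A->AB, B->BA, C->CB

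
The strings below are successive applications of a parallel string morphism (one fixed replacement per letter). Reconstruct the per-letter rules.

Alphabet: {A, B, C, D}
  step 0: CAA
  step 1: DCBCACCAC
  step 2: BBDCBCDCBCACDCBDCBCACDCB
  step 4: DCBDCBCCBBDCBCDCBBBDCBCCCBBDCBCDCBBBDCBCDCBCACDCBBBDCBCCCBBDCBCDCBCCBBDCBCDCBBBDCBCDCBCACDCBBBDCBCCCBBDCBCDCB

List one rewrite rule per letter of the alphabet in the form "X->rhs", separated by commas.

A->CAC, B->C, C->DCB, D->BB

  step 1 ⇒ step 2: DCBCACCAC ⇒ BB·DCB·C·DCB·CAC·DCB·DCB·CAC·DCB
    A ↦ CAC
    B ↦ C
    C ↦ DCB
    D ↦ BB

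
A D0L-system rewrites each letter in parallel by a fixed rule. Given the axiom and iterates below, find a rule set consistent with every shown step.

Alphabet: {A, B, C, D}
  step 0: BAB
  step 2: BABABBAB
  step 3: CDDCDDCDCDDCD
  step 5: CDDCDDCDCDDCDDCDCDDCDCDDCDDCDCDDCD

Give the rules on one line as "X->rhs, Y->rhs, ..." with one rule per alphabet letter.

  step 2 ⇒ step 3: BABABBAB ⇒ CD·D·CD·D·CD·CD·D·CD
    A ↦ D
    B ↦ CD
    C ↦ B  (constrained at step 3)
    D ↦ AB  (constrained at step 3)

A->D, B->CD, C->B, D->AB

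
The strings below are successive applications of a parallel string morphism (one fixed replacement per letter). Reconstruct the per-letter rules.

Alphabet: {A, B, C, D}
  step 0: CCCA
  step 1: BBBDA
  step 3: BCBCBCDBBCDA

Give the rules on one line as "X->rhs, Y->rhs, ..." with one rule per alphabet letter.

  step 0 ⇒ step 1: CCCA ⇒ B·B·B·DA
    A ↦ DA
    C ↦ B
    B ↦ D  (constrained at step 1)
    D ↦ BC  (constrained at step 1)

A->DA, B->D, C->B, D->BC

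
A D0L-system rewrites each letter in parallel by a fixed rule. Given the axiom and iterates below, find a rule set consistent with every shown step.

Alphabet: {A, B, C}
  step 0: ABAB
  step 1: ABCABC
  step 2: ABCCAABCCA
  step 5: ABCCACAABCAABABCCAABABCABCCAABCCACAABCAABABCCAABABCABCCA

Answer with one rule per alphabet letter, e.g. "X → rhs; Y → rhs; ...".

A->AB, B->C, C->CA

  step 1 ⇒ step 2: ABCABC ⇒ AB·C·CA·AB·C·CA
    A ↦ AB
    B ↦ C
    C ↦ CA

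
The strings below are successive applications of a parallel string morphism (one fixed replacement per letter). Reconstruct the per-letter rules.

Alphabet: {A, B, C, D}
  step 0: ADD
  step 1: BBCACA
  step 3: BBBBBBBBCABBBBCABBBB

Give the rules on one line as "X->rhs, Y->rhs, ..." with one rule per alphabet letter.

  step 0 ⇒ step 1: ADD ⇒ BB·CA·CA
    A ↦ BB
    D ↦ CA
    B ↦ BB  (constrained at step 1)
    C ↦ D  (constrained at step 1)

A->BB, B->BB, C->D, D->CA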